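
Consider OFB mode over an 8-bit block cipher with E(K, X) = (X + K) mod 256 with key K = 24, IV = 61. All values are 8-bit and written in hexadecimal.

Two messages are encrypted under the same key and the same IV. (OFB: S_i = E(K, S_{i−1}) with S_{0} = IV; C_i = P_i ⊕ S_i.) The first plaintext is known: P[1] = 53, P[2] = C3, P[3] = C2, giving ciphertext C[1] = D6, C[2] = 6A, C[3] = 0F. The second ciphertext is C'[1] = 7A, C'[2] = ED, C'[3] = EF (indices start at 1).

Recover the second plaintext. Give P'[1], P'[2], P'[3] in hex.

In OFB with a reused IV, both messages share the same keystream S_i, so C_i ⊕ C'_i = P_i ⊕ P'_i and thus P'_i = P_i ⊕ C_i ⊕ C'_i.
P'[1]: 53 ⊕ D6 ⊕ 7A = FF.
P'[2]: C3 ⊕ 6A ⊕ ED = 44.
P'[3]: C2 ⊕ 0F ⊕ EF = 22.

P'[1] = FF, P'[2] = 44, P'[3] = 22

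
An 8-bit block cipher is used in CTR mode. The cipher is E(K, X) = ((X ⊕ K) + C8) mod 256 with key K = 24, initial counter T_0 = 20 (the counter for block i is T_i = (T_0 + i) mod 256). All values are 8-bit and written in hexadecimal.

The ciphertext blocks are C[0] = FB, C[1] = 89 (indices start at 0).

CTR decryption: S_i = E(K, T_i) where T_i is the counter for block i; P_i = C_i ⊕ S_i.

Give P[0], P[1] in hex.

P[0]: T = 20, S = E(K, T) = CC; FB ⊕ CC = 37.
P[1]: T = 21, S = E(K, T) = CD; 89 ⊕ CD = 44.

P[0] = 37, P[1] = 44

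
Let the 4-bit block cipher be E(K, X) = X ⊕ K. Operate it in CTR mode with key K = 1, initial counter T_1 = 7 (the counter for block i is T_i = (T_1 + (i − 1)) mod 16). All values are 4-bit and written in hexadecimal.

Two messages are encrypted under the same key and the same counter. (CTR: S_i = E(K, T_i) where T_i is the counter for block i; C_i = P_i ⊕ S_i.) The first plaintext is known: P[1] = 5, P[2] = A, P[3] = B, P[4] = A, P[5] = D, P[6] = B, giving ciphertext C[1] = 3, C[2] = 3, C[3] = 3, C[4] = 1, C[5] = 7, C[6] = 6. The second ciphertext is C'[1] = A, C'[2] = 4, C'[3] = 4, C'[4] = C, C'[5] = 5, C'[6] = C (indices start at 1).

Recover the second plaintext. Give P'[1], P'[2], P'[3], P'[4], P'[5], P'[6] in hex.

P'[1] = C, P'[2] = D, P'[3] = C, P'[4] = 7, P'[5] = F, P'[6] = 1

In CTR with a reused counter, both messages share the same keystream S_i, so C_i ⊕ C'_i = P_i ⊕ P'_i and thus P'_i = P_i ⊕ C_i ⊕ C'_i.
P'[1]: 5 ⊕ 3 ⊕ A = C.
P'[2]: A ⊕ 3 ⊕ 4 = D.
P'[3]: B ⊕ 3 ⊕ 4 = C.
P'[4]: A ⊕ 1 ⊕ C = 7.
P'[5]: D ⊕ 7 ⊕ 5 = F.
P'[6]: B ⊕ 6 ⊕ C = 1.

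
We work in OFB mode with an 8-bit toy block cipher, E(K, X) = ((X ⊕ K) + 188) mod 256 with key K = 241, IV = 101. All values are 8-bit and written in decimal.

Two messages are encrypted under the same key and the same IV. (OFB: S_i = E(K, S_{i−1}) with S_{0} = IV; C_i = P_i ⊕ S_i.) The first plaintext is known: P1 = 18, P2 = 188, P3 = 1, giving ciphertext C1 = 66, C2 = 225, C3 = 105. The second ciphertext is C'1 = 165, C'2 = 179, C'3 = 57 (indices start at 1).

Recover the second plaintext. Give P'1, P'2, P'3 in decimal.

P'1 = 245, P'2 = 238, P'3 = 81

In OFB with a reused IV, both messages share the same keystream S_i, so C_i ⊕ C'_i = P_i ⊕ P'_i and thus P'_i = P_i ⊕ C_i ⊕ C'_i.
P'1: 18 ⊕ 66 ⊕ 165 = 245.
P'2: 188 ⊕ 225 ⊕ 179 = 238.
P'3: 1 ⊕ 105 ⊕ 57 = 81.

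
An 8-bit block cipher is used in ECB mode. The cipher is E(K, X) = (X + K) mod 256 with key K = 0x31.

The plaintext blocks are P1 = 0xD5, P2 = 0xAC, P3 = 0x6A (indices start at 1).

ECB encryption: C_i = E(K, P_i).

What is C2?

C2 = 0xDD

C2: E(K, 0xAC) = 0xDD.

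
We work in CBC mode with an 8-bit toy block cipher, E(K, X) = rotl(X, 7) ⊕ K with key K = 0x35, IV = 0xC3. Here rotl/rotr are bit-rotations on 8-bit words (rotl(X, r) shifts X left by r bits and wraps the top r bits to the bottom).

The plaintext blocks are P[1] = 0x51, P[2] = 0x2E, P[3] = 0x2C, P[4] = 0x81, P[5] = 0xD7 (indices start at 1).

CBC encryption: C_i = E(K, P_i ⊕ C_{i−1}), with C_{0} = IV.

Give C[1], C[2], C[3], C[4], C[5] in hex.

C[1] = 0x7C, C[2] = 0x1C, C[3] = 0x2D, C[4] = 0x63, C[5] = 0x6F

C[1]: P[1] ⊕ 0xC3 = 0x92; E(K, 0x92) = 0x7C.
C[2]: P[2] ⊕ 0x7C = 0x52; E(K, 0x52) = 0x1C.
C[3]: P[3] ⊕ 0x1C = 0x30; E(K, 0x30) = 0x2D.
C[4]: P[4] ⊕ 0x2D = 0xAC; E(K, 0xAC) = 0x63.
C[5]: P[5] ⊕ 0x63 = 0xB4; E(K, 0xB4) = 0x6F.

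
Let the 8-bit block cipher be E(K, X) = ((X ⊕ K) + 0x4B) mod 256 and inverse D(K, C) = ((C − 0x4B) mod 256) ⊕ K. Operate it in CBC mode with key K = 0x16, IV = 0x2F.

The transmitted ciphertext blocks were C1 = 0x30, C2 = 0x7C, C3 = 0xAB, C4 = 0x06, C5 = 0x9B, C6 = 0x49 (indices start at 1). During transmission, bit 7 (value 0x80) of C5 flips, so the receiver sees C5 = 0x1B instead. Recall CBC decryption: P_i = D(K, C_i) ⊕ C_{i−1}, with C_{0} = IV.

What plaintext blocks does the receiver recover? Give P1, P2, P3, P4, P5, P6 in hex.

P1 = 0xDC, P2 = 0x17, P3 = 0x0A, P4 = 0x06, P5 = 0xC0, P6 = 0xF3

Only C5 changed, to 0x1B. In CBC, a change in C_i garbles P_i and flips the same bit in P_{i+1}. Decrypting the received ciphertext:
P1: D(K, 0x30) = 0xF3; 0xF3 ⊕ 0x2F = 0xDC.
P2: D(K, 0x7C) = 0x27; 0x27 ⊕ 0x30 = 0x17.
P3: D(K, 0xAB) = 0x76; 0x76 ⊕ 0x7C = 0x0A.
P4: D(K, 0x06) = 0xAD; 0xAD ⊕ 0xAB = 0x06.
P5: D(K, 0x1B) = 0xC6; 0xC6 ⊕ 0x06 = 0xC0.
P6: D(K, 0x49) = 0xE8; 0xE8 ⊕ 0x1B = 0xF3.
Blocks that differ from the original plaintext: P5, P6.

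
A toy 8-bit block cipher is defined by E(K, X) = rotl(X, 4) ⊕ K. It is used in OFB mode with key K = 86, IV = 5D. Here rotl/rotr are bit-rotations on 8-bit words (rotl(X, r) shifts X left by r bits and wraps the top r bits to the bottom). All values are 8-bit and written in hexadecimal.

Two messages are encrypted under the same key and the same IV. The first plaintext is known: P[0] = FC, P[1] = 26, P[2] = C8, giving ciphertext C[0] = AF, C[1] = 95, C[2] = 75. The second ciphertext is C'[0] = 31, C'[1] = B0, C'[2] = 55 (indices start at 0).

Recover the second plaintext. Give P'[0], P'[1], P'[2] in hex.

In OFB with a reused IV, both messages share the same keystream S_i, so C_i ⊕ C'_i = P_i ⊕ P'_i and thus P'_i = P_i ⊕ C_i ⊕ C'_i.
P'[0]: FC ⊕ AF ⊕ 31 = 62.
P'[1]: 26 ⊕ 95 ⊕ B0 = 03.
P'[2]: C8 ⊕ 75 ⊕ 55 = E8.

P'[0] = 62, P'[1] = 03, P'[2] = E8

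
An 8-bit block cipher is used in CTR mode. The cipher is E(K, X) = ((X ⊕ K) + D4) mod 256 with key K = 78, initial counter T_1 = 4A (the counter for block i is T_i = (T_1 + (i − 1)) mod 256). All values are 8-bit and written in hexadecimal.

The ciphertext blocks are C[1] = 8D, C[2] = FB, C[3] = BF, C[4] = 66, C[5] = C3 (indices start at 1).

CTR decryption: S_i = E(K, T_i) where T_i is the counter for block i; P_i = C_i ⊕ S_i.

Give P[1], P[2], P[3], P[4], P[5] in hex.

P[1] = 8B, P[2] = FC, P[3] = B7, P[4] = 6F, P[5] = C9

P[1]: T = 4A, S = E(K, T) = 06; 8D ⊕ 06 = 8B.
P[2]: T = 4B, S = E(K, T) = 07; FB ⊕ 07 = FC.
P[3]: T = 4C, S = E(K, T) = 08; BF ⊕ 08 = B7.
P[4]: T = 4D, S = E(K, T) = 09; 66 ⊕ 09 = 6F.
P[5]: T = 4E, S = E(K, T) = 0A; C3 ⊕ 0A = C9.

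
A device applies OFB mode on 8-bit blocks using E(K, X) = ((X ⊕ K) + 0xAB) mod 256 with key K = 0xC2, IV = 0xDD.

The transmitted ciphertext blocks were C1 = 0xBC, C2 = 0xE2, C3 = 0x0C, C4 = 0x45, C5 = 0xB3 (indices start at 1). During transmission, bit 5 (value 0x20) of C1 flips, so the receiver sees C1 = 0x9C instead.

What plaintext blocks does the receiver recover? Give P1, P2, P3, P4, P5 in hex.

P1 = 0x56, P2 = 0x51, P3 = 0x10, P4 = 0xCC, P5 = 0x45

OFB decryption: S_i = E(K, S_{i−1}) with S_{0} = IV; P_i = C_i ⊕ S_i.
Only C1 changed, to 0x9C. In OFB, a change in C_i flips the same bit in P_i only; the keystream is unaffected. Decrypting the received ciphertext:
P1: S = E(K, 0xDD) = 0xCA; 0x9C ⊕ 0xCA = 0x56.
P2: S = E(K, 0xCA) = 0xB3; 0xE2 ⊕ 0xB3 = 0x51.
P3: S = E(K, 0xB3) = 0x1C; 0x0C ⊕ 0x1C = 0x10.
P4: S = E(K, 0x1C) = 0x89; 0x45 ⊕ 0x89 = 0xCC.
P5: S = E(K, 0x89) = 0xF6; 0xB3 ⊕ 0xF6 = 0x45.
Blocks that differ from the original plaintext: P1.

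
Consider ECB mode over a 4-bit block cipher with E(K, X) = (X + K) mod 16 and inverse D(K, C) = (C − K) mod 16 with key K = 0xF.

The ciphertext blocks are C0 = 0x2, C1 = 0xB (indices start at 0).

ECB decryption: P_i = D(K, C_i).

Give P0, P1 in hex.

P0 = 0x3, P1 = 0xC

P0: D(K, 0x2) = 0x3.
P1: D(K, 0xB) = 0xC.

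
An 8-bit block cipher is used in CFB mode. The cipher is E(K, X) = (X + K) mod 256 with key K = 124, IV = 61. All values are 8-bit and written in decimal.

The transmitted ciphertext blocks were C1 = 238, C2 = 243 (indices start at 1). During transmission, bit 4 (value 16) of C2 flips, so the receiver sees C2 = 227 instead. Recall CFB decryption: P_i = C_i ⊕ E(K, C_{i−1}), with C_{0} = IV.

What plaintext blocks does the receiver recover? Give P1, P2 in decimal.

P1 = 87, P2 = 137

Only C2 changed, to 227. In CFB, a change in C_i flips the same bit in P_i and garbles P_{i+1}. Decrypting the received ciphertext:
P1: E(K, 61) = 185; 238 ⊕ 185 = 87.
P2: E(K, 238) = 106; 227 ⊕ 106 = 137.
Blocks that differ from the original plaintext: P2.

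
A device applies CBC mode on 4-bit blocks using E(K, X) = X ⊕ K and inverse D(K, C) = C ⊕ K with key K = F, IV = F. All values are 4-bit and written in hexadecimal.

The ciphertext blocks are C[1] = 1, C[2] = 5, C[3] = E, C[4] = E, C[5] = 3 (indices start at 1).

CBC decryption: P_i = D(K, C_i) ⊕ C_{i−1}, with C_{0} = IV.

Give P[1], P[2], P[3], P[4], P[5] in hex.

P[1]: D(K, 1) = E; E ⊕ F = 1.
P[2]: D(K, 5) = A; A ⊕ 1 = B.
P[3]: D(K, E) = 1; 1 ⊕ 5 = 4.
P[4]: D(K, E) = 1; 1 ⊕ E = F.
P[5]: D(K, 3) = C; C ⊕ E = 2.

P[1] = 1, P[2] = B, P[3] = 4, P[4] = F, P[5] = 2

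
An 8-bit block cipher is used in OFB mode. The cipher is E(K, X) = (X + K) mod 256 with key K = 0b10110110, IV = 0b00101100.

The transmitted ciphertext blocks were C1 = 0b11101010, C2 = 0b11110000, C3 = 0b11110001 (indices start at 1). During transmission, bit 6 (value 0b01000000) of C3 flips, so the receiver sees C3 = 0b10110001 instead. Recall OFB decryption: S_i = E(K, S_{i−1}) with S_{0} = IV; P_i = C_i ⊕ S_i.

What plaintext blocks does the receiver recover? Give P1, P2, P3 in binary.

P1 = 0b00001000, P2 = 0b01101000, P3 = 0b11111111

Only C3 changed, to 0b10110001. In OFB, a change in C_i flips the same bit in P_i only; the keystream is unaffected. Decrypting the received ciphertext:
P1: S = E(K, 0b00101100) = 0b11100010; 0b11101010 ⊕ 0b11100010 = 0b00001000.
P2: S = E(K, 0b11100010) = 0b10011000; 0b11110000 ⊕ 0b10011000 = 0b01101000.
P3: S = E(K, 0b10011000) = 0b01001110; 0b10110001 ⊕ 0b01001110 = 0b11111111.
Blocks that differ from the original plaintext: P3.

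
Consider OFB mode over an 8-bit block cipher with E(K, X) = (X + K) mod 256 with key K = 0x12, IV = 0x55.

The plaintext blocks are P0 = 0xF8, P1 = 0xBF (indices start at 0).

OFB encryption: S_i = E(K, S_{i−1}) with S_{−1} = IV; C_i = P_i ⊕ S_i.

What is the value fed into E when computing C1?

C0: S = E(K, 0x55) = 0x67; 0xF8 ⊕ 0x67 = 0x9F.
C1: S = E(K, 0x67) = 0x79; 0xBF ⊕ 0x79 = 0xC6.
So the input to E for block 1 is 0x67.

0x67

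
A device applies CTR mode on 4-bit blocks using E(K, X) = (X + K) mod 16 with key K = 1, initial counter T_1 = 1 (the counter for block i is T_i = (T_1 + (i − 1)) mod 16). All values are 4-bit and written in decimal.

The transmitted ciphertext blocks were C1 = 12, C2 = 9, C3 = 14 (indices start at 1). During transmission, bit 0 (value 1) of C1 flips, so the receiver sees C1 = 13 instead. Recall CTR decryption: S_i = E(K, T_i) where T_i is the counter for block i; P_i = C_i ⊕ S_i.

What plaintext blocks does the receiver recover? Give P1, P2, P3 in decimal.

Only C1 changed, to 13. In CTR, a change in C_i flips the same bit in P_i only; the keystream is unaffected. Decrypting the received ciphertext:
P1: T = 1, S = E(K, T) = 2; 13 ⊕ 2 = 15.
P2: T = 2, S = E(K, T) = 3; 9 ⊕ 3 = 10.
P3: T = 3, S = E(K, T) = 4; 14 ⊕ 4 = 10.
Blocks that differ from the original plaintext: P1.

P1 = 15, P2 = 10, P3 = 10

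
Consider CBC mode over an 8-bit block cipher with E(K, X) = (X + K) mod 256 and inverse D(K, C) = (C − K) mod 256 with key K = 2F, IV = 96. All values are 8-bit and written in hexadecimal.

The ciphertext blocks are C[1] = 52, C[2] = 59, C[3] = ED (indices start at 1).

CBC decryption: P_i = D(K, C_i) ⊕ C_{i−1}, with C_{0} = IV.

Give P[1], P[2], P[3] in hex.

P[1] = B5, P[2] = 78, P[3] = E7

P[1]: D(K, 52) = 23; 23 ⊕ 96 = B5.
P[2]: D(K, 59) = 2A; 2A ⊕ 52 = 78.
P[3]: D(K, ED) = BE; BE ⊕ 59 = E7.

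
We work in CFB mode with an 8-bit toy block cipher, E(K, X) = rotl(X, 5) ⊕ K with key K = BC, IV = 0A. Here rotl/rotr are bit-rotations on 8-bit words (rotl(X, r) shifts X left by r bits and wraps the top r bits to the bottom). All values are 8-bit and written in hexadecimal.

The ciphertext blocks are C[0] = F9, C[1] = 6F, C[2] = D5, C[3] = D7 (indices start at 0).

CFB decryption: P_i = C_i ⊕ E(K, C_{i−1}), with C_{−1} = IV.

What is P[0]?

P[0] = 04

P[0]: E(K, 0A) = FD; F9 ⊕ FD = 04.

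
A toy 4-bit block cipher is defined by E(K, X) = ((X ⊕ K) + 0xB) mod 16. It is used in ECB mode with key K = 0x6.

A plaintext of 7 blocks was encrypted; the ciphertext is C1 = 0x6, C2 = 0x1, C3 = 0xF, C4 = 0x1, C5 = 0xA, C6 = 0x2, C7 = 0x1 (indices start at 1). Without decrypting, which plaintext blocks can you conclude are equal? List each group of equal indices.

P2 = P4 = P7

ECB encrypts each block independently with the same key, so equal ciphertext blocks imply equal plaintext blocks.
C2 = C4 = C7 = 0x1, so P2 = P4 = P7.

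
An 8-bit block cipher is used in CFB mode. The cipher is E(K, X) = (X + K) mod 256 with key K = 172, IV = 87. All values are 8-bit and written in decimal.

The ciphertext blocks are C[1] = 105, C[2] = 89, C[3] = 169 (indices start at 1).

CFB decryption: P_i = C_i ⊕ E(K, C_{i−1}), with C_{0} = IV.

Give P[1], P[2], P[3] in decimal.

P[1] = 106, P[2] = 76, P[3] = 172

P[1]: E(K, 87) = 3; 105 ⊕ 3 = 106.
P[2]: E(K, 105) = 21; 89 ⊕ 21 = 76.
P[3]: E(K, 89) = 5; 169 ⊕ 5 = 172.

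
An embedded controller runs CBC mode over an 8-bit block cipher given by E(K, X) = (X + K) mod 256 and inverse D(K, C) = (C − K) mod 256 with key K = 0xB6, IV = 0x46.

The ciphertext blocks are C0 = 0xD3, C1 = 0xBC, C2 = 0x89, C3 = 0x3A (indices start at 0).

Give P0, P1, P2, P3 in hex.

CBC decryption: P_i = D(K, C_i) ⊕ C_{i−1}, with C_{−1} = IV.
P0: D(K, 0xD3) = 0x1D; 0x1D ⊕ 0x46 = 0x5B.
P1: D(K, 0xBC) = 0x06; 0x06 ⊕ 0xD3 = 0xD5.
P2: D(K, 0x89) = 0xD3; 0xD3 ⊕ 0xBC = 0x6F.
P3: D(K, 0x3A) = 0x84; 0x84 ⊕ 0x89 = 0x0D.

P0 = 0x5B, P1 = 0xD5, P2 = 0x6F, P3 = 0x0D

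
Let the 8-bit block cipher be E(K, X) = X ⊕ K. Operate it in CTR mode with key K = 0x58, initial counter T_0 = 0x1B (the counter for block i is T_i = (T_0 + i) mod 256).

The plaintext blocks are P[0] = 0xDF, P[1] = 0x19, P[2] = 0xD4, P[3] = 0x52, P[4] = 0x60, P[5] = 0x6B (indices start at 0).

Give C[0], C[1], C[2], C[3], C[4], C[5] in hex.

C[0] = 0x9C, C[1] = 0x5D, C[2] = 0x91, C[3] = 0x14, C[4] = 0x27, C[5] = 0x13

CTR encryption: S_i = E(K, T_i) where T_i is the counter for block i; C_i = P_i ⊕ S_i.
C[0]: T = 0x1B, S = E(K, T) = 0x43; 0xDF ⊕ 0x43 = 0x9C.
C[1]: T = 0x1C, S = E(K, T) = 0x44; 0x19 ⊕ 0x44 = 0x5D.
C[2]: T = 0x1D, S = E(K, T) = 0x45; 0xD4 ⊕ 0x45 = 0x91.
C[3]: T = 0x1E, S = E(K, T) = 0x46; 0x52 ⊕ 0x46 = 0x14.
C[4]: T = 0x1F, S = E(K, T) = 0x47; 0x60 ⊕ 0x47 = 0x27.
C[5]: T = 0x20, S = E(K, T) = 0x78; 0x6B ⊕ 0x78 = 0x13.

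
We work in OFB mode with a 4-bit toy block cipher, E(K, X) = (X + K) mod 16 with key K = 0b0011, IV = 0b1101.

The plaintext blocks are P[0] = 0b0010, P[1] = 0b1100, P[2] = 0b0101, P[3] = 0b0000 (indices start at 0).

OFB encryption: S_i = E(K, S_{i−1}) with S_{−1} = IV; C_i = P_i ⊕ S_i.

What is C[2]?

C[0]: S = E(K, 0b1101) = 0b0000; 0b0010 ⊕ 0b0000 = 0b0010.
C[1]: S = E(K, 0b0000) = 0b0011; 0b1100 ⊕ 0b0011 = 0b1111.
C[2]: S = E(K, 0b0011) = 0b0110; 0b0101 ⊕ 0b0110 = 0b0011.

C[2] = 0b0011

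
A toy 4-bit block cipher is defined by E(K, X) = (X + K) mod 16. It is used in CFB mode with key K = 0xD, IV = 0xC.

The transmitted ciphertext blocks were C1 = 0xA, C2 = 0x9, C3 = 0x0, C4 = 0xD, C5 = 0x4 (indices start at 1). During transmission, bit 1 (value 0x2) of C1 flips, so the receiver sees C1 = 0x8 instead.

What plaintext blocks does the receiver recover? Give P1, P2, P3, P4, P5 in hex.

P1 = 0x1, P2 = 0xC, P3 = 0x6, P4 = 0x0, P5 = 0xE

CFB decryption: P_i = C_i ⊕ E(K, C_{i−1}), with C_{0} = IV.
Only C1 changed, to 0x8. In CFB, a change in C_i flips the same bit in P_i and garbles P_{i+1}. Decrypting the received ciphertext:
P1: E(K, 0xC) = 0x9; 0x8 ⊕ 0x9 = 0x1.
P2: E(K, 0x8) = 0x5; 0x9 ⊕ 0x5 = 0xC.
P3: E(K, 0x9) = 0x6; 0x0 ⊕ 0x6 = 0x6.
P4: E(K, 0x0) = 0xD; 0xD ⊕ 0xD = 0x0.
P5: E(K, 0xD) = 0xA; 0x4 ⊕ 0xA = 0xE.
Blocks that differ from the original plaintext: P1, P2.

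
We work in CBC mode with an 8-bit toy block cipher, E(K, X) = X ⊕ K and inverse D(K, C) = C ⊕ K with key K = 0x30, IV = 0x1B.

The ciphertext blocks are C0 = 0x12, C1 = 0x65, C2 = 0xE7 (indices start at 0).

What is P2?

P2 = 0xB2

CBC decryption: P_i = D(K, C_i) ⊕ C_{i−1}, with C_{−1} = IV.
P2: D(K, 0xE7) = 0xD7; 0xD7 ⊕ 0x65 = 0xB2.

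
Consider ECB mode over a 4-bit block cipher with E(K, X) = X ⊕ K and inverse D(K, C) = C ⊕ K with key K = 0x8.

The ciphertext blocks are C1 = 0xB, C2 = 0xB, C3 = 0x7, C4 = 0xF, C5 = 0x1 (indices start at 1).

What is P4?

ECB decryption: P_i = D(K, C_i).
P4: D(K, 0xF) = 0x7.

P4 = 0x7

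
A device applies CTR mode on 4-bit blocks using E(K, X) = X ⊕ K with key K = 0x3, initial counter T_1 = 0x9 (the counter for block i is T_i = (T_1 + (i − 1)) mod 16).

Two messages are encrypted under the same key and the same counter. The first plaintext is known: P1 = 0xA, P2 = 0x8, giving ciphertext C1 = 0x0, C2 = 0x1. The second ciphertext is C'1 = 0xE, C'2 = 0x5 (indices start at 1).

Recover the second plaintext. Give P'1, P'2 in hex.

P'1 = 0x4, P'2 = 0xC

In CTR with a reused counter, both messages share the same keystream S_i, so C_i ⊕ C'_i = P_i ⊕ P'_i and thus P'_i = P_i ⊕ C_i ⊕ C'_i.
P'1: 0xA ⊕ 0x0 ⊕ 0xE = 0x4.
P'2: 0x8 ⊕ 0x1 ⊕ 0x5 = 0xC.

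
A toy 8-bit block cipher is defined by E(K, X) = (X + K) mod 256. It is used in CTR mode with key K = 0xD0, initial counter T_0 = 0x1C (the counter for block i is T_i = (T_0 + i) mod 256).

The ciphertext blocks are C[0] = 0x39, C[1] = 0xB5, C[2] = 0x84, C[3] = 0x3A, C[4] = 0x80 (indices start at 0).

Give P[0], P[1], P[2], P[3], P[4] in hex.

P[0] = 0xD5, P[1] = 0x58, P[2] = 0x6A, P[3] = 0xD5, P[4] = 0x70

CTR decryption: S_i = E(K, T_i) where T_i is the counter for block i; P_i = C_i ⊕ S_i.
P[0]: T = 0x1C, S = E(K, T) = 0xEC; 0x39 ⊕ 0xEC = 0xD5.
P[1]: T = 0x1D, S = E(K, T) = 0xED; 0xB5 ⊕ 0xED = 0x58.
P[2]: T = 0x1E, S = E(K, T) = 0xEE; 0x84 ⊕ 0xEE = 0x6A.
P[3]: T = 0x1F, S = E(K, T) = 0xEF; 0x3A ⊕ 0xEF = 0xD5.
P[4]: T = 0x20, S = E(K, T) = 0xF0; 0x80 ⊕ 0xF0 = 0x70.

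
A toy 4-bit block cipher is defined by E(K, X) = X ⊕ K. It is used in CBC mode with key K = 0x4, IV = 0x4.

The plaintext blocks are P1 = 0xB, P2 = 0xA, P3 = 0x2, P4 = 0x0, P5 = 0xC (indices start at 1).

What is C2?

C2 = 0x5

CBC encryption: C_i = E(K, P_i ⊕ C_{i−1}), with C_{0} = IV.
C1: P1 ⊕ 0x4 = 0xF; E(K, 0xF) = 0xB.
C2: P2 ⊕ 0xB = 0x1; E(K, 0x1) = 0x5.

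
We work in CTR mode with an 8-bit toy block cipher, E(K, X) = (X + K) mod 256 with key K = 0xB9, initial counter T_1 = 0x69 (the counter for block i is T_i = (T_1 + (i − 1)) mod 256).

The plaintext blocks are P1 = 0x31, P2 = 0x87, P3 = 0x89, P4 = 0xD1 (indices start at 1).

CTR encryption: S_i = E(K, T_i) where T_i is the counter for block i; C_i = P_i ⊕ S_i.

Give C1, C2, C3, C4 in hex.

C1 = 0x13, C2 = 0xA4, C3 = 0xAD, C4 = 0xF4

C1: T = 0x69, S = E(K, T) = 0x22; 0x31 ⊕ 0x22 = 0x13.
C2: T = 0x6A, S = E(K, T) = 0x23; 0x87 ⊕ 0x23 = 0xA4.
C3: T = 0x6B, S = E(K, T) = 0x24; 0x89 ⊕ 0x24 = 0xAD.
C4: T = 0x6C, S = E(K, T) = 0x25; 0xD1 ⊕ 0x25 = 0xF4.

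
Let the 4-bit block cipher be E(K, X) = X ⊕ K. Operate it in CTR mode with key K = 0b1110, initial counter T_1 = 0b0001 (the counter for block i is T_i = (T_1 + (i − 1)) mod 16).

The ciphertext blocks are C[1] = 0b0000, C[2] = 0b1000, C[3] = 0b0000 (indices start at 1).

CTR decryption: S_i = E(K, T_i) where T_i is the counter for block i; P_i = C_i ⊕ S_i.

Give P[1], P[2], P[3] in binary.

P[1] = 0b1111, P[2] = 0b0100, P[3] = 0b1101

P[1]: T = 0b0001, S = E(K, T) = 0b1111; 0b0000 ⊕ 0b1111 = 0b1111.
P[2]: T = 0b0010, S = E(K, T) = 0b1100; 0b1000 ⊕ 0b1100 = 0b0100.
P[3]: T = 0b0011, S = E(K, T) = 0b1101; 0b0000 ⊕ 0b1101 = 0b1101.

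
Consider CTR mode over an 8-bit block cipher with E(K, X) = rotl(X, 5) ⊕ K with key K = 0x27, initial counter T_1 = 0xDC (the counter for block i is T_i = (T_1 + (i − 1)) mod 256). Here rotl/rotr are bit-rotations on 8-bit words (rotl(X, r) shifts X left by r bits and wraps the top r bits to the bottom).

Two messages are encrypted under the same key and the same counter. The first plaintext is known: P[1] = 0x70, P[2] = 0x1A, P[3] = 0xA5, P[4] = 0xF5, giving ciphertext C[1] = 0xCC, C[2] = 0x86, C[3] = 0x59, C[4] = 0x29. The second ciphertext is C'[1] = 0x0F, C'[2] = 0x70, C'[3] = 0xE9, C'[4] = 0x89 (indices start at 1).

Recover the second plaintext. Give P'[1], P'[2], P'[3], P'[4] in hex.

P'[1] = 0xB3, P'[2] = 0xEC, P'[3] = 0x15, P'[4] = 0x55

In CTR with a reused counter, both messages share the same keystream S_i, so C_i ⊕ C'_i = P_i ⊕ P'_i and thus P'_i = P_i ⊕ C_i ⊕ C'_i.
P'[1]: 0x70 ⊕ 0xCC ⊕ 0x0F = 0xB3.
P'[2]: 0x1A ⊕ 0x86 ⊕ 0x70 = 0xEC.
P'[3]: 0xA5 ⊕ 0x59 ⊕ 0xE9 = 0x15.
P'[4]: 0xF5 ⊕ 0x29 ⊕ 0x89 = 0x55.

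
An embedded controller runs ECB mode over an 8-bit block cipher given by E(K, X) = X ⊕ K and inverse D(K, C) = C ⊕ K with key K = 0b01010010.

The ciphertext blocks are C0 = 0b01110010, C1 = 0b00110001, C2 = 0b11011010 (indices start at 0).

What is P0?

ECB decryption: P_i = D(K, C_i).
P0: D(K, 0b01110010) = 0b00100000.

P0 = 0b00100000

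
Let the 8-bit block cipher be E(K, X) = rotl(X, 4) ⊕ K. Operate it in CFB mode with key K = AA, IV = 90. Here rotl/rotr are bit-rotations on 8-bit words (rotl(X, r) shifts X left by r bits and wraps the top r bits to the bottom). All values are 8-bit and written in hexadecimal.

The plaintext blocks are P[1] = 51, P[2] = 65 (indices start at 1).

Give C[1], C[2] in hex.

C[1] = F2, C[2] = E0

CFB encryption: C_i = P_i ⊕ E(K, C_{i−1}), with C_{0} = IV.
C[1]: E(K, 90) = A3; 51 ⊕ A3 = F2.
C[2]: E(K, F2) = 85; 65 ⊕ 85 = E0.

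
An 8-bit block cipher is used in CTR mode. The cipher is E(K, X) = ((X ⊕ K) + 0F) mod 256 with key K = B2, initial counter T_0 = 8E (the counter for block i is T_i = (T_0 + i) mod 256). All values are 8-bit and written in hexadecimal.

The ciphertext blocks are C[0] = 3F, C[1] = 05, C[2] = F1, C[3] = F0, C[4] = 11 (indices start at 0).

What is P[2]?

P[2] = C0

CTR decryption: S_i = E(K, T_i) where T_i is the counter for block i; P_i = C_i ⊕ S_i.
P[2]: T = 90, S = E(K, T) = 31; F1 ⊕ 31 = C0.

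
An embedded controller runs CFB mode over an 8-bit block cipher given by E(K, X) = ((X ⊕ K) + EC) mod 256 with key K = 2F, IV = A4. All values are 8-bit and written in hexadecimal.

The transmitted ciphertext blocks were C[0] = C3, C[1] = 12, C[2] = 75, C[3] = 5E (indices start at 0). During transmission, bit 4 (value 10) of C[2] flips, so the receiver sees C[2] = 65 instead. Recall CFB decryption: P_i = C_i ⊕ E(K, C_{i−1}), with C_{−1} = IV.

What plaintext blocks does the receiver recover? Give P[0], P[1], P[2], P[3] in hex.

Only C[2] changed, to 65. In CFB, a change in C_i flips the same bit in P_i and garbles P_{i+1}. Decrypting the received ciphertext:
P[0]: E(K, A4) = 77; C3 ⊕ 77 = B4.
P[1]: E(K, C3) = D8; 12 ⊕ D8 = CA.
P[2]: E(K, 12) = 29; 65 ⊕ 29 = 4C.
P[3]: E(K, 65) = 36; 5E ⊕ 36 = 68.
Blocks that differ from the original plaintext: P[2], P[3].

P[0] = B4, P[1] = CA, P[2] = 4C, P[3] = 68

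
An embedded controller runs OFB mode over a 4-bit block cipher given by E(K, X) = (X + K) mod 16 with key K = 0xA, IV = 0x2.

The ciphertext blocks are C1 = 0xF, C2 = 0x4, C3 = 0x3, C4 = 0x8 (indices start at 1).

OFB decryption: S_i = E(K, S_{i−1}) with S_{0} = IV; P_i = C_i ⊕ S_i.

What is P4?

P4 = 0x2

P1: S = E(K, 0x2) = 0xC; 0xF ⊕ 0xC = 0x3.
P2: S = E(K, 0xC) = 0x6; 0x4 ⊕ 0x6 = 0x2.
P3: S = E(K, 0x6) = 0x0; 0x3 ⊕ 0x0 = 0x3.
P4: S = E(K, 0x0) = 0xA; 0x8 ⊕ 0xA = 0x2.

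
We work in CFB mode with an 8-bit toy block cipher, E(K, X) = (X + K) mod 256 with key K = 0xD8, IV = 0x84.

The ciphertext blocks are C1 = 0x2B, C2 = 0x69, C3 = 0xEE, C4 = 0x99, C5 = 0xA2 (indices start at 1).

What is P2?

P2 = 0x6A

CFB decryption: P_i = C_i ⊕ E(K, C_{i−1}), with C_{0} = IV.
P2: E(K, 0x2B) = 0x03; 0x69 ⊕ 0x03 = 0x6A.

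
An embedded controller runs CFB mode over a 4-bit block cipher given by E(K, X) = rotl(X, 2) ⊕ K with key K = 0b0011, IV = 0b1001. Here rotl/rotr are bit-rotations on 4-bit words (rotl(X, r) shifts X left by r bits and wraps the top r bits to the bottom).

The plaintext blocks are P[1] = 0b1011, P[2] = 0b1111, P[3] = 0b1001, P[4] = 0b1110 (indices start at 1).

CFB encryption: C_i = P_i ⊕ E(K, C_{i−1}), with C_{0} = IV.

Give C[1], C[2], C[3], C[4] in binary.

C[1]: E(K, 0b1001) = 0b0101; 0b1011 ⊕ 0b0101 = 0b1110.
C[2]: E(K, 0b1110) = 0b1000; 0b1111 ⊕ 0b1000 = 0b0111.
C[3]: E(K, 0b0111) = 0b1110; 0b1001 ⊕ 0b1110 = 0b0111.
C[4]: E(K, 0b0111) = 0b1110; 0b1110 ⊕ 0b1110 = 0b0000.

C[1] = 0b1110, C[2] = 0b0111, C[3] = 0b0111, C[4] = 0b0000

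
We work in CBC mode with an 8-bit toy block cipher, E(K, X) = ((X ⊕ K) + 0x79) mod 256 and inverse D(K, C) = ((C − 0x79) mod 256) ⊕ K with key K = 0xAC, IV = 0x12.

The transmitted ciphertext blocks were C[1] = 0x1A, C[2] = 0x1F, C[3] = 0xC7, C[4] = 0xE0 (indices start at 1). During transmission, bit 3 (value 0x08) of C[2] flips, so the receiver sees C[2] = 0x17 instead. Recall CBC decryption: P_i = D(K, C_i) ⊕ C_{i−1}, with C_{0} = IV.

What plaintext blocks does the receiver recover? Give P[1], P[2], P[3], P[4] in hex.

P[1] = 0x1F, P[2] = 0x28, P[3] = 0xF5, P[4] = 0x0C

Only C[2] changed, to 0x17. In CBC, a change in C_i garbles P_i and flips the same bit in P_{i+1}. Decrypting the received ciphertext:
P[1]: D(K, 0x1A) = 0x0D; 0x0D ⊕ 0x12 = 0x1F.
P[2]: D(K, 0x17) = 0x32; 0x32 ⊕ 0x1A = 0x28.
P[3]: D(K, 0xC7) = 0xE2; 0xE2 ⊕ 0x17 = 0xF5.
P[4]: D(K, 0xE0) = 0xCB; 0xCB ⊕ 0xC7 = 0x0C.
Blocks that differ from the original plaintext: P[2], P[3].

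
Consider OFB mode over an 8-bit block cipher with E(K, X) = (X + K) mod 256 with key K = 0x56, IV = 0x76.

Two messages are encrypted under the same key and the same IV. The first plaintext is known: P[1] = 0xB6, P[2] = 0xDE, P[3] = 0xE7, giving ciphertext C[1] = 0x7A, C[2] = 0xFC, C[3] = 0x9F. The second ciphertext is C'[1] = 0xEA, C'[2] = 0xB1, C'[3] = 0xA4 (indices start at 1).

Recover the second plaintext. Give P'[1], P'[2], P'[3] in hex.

P'[1] = 0x26, P'[2] = 0x93, P'[3] = 0xDC

In OFB with a reused IV, both messages share the same keystream S_i, so C_i ⊕ C'_i = P_i ⊕ P'_i and thus P'_i = P_i ⊕ C_i ⊕ C'_i.
P'[1]: 0xB6 ⊕ 0x7A ⊕ 0xEA = 0x26.
P'[2]: 0xDE ⊕ 0xFC ⊕ 0xB1 = 0x93.
P'[3]: 0xE7 ⊕ 0x9F ⊕ 0xA4 = 0xDC.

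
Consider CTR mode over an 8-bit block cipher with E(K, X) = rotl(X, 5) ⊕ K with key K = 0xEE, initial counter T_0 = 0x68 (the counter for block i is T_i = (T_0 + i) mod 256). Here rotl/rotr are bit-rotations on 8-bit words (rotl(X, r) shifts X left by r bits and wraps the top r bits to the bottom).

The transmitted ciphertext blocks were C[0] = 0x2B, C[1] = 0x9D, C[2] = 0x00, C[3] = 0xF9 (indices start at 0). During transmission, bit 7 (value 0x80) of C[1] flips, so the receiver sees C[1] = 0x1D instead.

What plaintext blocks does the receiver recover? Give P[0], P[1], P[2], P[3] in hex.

P[0] = 0xC8, P[1] = 0xDE, P[2] = 0xA3, P[3] = 0x7A

CTR decryption: S_i = E(K, T_i) where T_i is the counter for block i; P_i = C_i ⊕ S_i.
Only C[1] changed, to 0x1D. In CTR, a change in C_i flips the same bit in P_i only; the keystream is unaffected. Decrypting the received ciphertext:
P[0]: T = 0x68, S = E(K, T) = 0xE3; 0x2B ⊕ 0xE3 = 0xC8.
P[1]: T = 0x69, S = E(K, T) = 0xC3; 0x1D ⊕ 0xC3 = 0xDE.
P[2]: T = 0x6A, S = E(K, T) = 0xA3; 0x00 ⊕ 0xA3 = 0xA3.
P[3]: T = 0x6B, S = E(K, T) = 0x83; 0xF9 ⊕ 0x83 = 0x7A.
Blocks that differ from the original plaintext: P[1].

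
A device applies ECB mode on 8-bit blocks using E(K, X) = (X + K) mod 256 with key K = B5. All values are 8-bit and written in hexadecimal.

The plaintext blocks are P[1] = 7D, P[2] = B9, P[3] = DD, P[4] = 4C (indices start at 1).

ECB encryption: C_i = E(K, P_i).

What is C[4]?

C[4] = 01

C[4]: E(K, 4C) = 01.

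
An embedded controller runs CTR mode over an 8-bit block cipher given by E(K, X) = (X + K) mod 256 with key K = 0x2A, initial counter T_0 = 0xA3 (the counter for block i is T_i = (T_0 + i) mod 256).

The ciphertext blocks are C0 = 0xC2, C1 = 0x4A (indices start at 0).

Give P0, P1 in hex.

P0 = 0x0F, P1 = 0x84

CTR decryption: S_i = E(K, T_i) where T_i is the counter for block i; P_i = C_i ⊕ S_i.
P0: T = 0xA3, S = E(K, T) = 0xCD; 0xC2 ⊕ 0xCD = 0x0F.
P1: T = 0xA4, S = E(K, T) = 0xCE; 0x4A ⊕ 0xCE = 0x84.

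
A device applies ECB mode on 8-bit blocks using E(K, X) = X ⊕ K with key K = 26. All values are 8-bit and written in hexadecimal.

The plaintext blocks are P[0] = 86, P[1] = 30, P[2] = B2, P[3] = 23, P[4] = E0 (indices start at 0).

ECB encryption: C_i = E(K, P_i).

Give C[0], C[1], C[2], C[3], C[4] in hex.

C[0] = A0, C[1] = 16, C[2] = 94, C[3] = 05, C[4] = C6

C[0]: E(K, 86) = A0.
C[1]: E(K, 30) = 16.
C[2]: E(K, B2) = 94.
C[3]: E(K, 23) = 05.
C[4]: E(K, E0) = C6.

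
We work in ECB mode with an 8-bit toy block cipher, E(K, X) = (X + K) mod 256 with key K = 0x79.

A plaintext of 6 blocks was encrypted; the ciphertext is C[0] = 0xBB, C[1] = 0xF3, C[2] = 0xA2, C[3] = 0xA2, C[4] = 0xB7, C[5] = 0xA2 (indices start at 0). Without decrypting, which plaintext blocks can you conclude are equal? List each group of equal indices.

ECB encrypts each block independently with the same key, so equal ciphertext blocks imply equal plaintext blocks.
C[2] = C[3] = C[5] = 0xA2, so P[2] = P[3] = P[5].

P[2] = P[3] = P[5]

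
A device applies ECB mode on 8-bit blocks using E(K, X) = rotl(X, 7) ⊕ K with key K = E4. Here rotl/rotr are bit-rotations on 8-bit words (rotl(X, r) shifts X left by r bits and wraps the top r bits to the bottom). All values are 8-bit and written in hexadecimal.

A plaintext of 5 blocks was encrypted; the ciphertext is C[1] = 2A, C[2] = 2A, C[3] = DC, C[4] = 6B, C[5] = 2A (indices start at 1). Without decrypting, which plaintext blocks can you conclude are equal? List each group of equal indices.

ECB encrypts each block independently with the same key, so equal ciphertext blocks imply equal plaintext blocks.
C[1] = C[2] = C[5] = 2A, so P[1] = P[2] = P[5].

P[1] = P[2] = P[5]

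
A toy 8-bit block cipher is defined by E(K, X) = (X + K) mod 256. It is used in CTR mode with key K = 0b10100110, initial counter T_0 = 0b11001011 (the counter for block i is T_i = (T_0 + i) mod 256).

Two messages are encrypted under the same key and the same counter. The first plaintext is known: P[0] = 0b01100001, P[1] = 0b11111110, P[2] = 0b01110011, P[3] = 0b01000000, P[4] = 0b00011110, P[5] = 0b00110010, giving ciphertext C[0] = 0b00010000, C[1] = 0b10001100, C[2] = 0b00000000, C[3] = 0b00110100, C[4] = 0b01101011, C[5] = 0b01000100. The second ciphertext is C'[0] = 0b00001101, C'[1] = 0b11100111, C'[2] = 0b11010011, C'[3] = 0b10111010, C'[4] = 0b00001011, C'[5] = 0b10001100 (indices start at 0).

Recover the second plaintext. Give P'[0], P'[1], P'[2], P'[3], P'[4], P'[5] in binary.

P'[0] = 0b01111100, P'[1] = 0b10010101, P'[2] = 0b10100000, P'[3] = 0b11001110, P'[4] = 0b01111110, P'[5] = 0b11111010

In CTR with a reused counter, both messages share the same keystream S_i, so C_i ⊕ C'_i = P_i ⊕ P'_i and thus P'_i = P_i ⊕ C_i ⊕ C'_i.
P'[0]: 0b01100001 ⊕ 0b00010000 ⊕ 0b00001101 = 0b01111100.
P'[1]: 0b11111110 ⊕ 0b10001100 ⊕ 0b11100111 = 0b10010101.
P'[2]: 0b01110011 ⊕ 0b00000000 ⊕ 0b11010011 = 0b10100000.
P'[3]: 0b01000000 ⊕ 0b00110100 ⊕ 0b10111010 = 0b11001110.
P'[4]: 0b00011110 ⊕ 0b01101011 ⊕ 0b00001011 = 0b01111110.
P'[5]: 0b00110010 ⊕ 0b01000100 ⊕ 0b10001100 = 0b11111010.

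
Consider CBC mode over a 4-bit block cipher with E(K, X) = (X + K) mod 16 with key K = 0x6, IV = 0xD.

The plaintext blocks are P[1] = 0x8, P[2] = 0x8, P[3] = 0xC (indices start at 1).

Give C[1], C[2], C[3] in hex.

C[1] = 0xB, C[2] = 0x9, C[3] = 0xB

CBC encryption: C_i = E(K, P_i ⊕ C_{i−1}), with C_{0} = IV.
C[1]: P[1] ⊕ 0xD = 0x5; E(K, 0x5) = 0xB.
C[2]: P[2] ⊕ 0xB = 0x3; E(K, 0x3) = 0x9.
C[3]: P[3] ⊕ 0x9 = 0x5; E(K, 0x5) = 0xB.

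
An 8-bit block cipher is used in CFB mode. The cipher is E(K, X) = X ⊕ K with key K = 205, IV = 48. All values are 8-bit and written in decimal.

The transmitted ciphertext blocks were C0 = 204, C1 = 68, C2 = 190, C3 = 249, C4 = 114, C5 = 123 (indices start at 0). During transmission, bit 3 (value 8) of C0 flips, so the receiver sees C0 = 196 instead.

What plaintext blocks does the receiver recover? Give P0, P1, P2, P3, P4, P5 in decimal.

CFB decryption: P_i = C_i ⊕ E(K, C_{i−1}), with C_{−1} = IV.
Only C0 changed, to 196. In CFB, a change in C_i flips the same bit in P_i and garbles P_{i+1}. Decrypting the received ciphertext:
P0: E(K, 48) = 253; 196 ⊕ 253 = 57.
P1: E(K, 196) = 9; 68 ⊕ 9 = 77.
P2: E(K, 68) = 137; 190 ⊕ 137 = 55.
P3: E(K, 190) = 115; 249 ⊕ 115 = 138.
P4: E(K, 249) = 52; 114 ⊕ 52 = 70.
P5: E(K, 114) = 191; 123 ⊕ 191 = 196.
Blocks that differ from the original plaintext: P0, P1.

P0 = 57, P1 = 77, P2 = 55, P3 = 138, P4 = 70, P5 = 196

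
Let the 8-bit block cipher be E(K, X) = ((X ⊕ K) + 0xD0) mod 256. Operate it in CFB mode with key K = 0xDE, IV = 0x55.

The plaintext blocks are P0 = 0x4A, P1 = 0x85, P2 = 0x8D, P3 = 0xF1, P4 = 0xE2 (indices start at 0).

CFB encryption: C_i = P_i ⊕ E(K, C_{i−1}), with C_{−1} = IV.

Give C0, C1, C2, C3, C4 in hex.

C0: E(K, 0x55) = 0x5B; 0x4A ⊕ 0x5B = 0x11.
C1: E(K, 0x11) = 0x9F; 0x85 ⊕ 0x9F = 0x1A.
C2: E(K, 0x1A) = 0x94; 0x8D ⊕ 0x94 = 0x19.
C3: E(K, 0x19) = 0x97; 0xF1 ⊕ 0x97 = 0x66.
C4: E(K, 0x66) = 0x88; 0xE2 ⊕ 0x88 = 0x6A.

C0 = 0x11, C1 = 0x1A, C2 = 0x19, C3 = 0x66, C4 = 0x6A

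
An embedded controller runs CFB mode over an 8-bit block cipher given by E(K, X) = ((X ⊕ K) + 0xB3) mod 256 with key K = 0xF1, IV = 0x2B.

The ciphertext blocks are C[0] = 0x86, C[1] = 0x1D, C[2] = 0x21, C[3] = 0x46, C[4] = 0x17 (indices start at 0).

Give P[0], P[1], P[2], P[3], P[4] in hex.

P[0] = 0x0B, P[1] = 0x37, P[2] = 0xBE, P[3] = 0xC5, P[4] = 0x7D

CFB decryption: P_i = C_i ⊕ E(K, C_{i−1}), with C_{−1} = IV.
P[0]: E(K, 0x2B) = 0x8D; 0x86 ⊕ 0x8D = 0x0B.
P[1]: E(K, 0x86) = 0x2A; 0x1D ⊕ 0x2A = 0x37.
P[2]: E(K, 0x1D) = 0x9F; 0x21 ⊕ 0x9F = 0xBE.
P[3]: E(K, 0x21) = 0x83; 0x46 ⊕ 0x83 = 0xC5.
P[4]: E(K, 0x46) = 0x6A; 0x17 ⊕ 0x6A = 0x7D.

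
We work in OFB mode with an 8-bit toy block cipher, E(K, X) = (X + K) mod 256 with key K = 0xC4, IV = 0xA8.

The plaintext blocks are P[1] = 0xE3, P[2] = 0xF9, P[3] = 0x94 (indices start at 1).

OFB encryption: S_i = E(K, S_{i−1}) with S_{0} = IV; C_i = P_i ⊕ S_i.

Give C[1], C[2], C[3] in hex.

C[1] = 0x8F, C[2] = 0xC9, C[3] = 0x60

C[1]: S = E(K, 0xA8) = 0x6C; 0xE3 ⊕ 0x6C = 0x8F.
C[2]: S = E(K, 0x6C) = 0x30; 0xF9 ⊕ 0x30 = 0xC9.
C[3]: S = E(K, 0x30) = 0xF4; 0x94 ⊕ 0xF4 = 0x60.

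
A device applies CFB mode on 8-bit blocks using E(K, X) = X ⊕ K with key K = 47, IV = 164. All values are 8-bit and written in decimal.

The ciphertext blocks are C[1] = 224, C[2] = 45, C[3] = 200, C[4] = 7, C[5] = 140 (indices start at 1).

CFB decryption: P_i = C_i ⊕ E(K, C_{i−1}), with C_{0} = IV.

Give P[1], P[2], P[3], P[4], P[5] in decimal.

P[1]: E(K, 164) = 139; 224 ⊕ 139 = 107.
P[2]: E(K, 224) = 207; 45 ⊕ 207 = 226.
P[3]: E(K, 45) = 2; 200 ⊕ 2 = 202.
P[4]: E(K, 200) = 231; 7 ⊕ 231 = 224.
P[5]: E(K, 7) = 40; 140 ⊕ 40 = 164.

P[1] = 107, P[2] = 226, P[3] = 202, P[4] = 224, P[5] = 164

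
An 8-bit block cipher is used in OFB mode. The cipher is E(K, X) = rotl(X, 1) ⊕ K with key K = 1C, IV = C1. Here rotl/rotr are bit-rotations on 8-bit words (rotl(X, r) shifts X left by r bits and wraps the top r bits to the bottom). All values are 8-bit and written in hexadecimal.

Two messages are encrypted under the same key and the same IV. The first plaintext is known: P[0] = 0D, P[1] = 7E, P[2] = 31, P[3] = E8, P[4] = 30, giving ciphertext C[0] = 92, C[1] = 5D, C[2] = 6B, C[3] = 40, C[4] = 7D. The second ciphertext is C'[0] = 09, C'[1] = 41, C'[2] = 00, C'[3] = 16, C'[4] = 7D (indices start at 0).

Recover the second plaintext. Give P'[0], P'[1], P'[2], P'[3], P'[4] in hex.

In OFB with a reused IV, both messages share the same keystream S_i, so C_i ⊕ C'_i = P_i ⊕ P'_i and thus P'_i = P_i ⊕ C_i ⊕ C'_i.
P'[0]: 0D ⊕ 92 ⊕ 09 = 96.
P'[1]: 7E ⊕ 5D ⊕ 41 = 62.
P'[2]: 31 ⊕ 6B ⊕ 00 = 5A.
P'[3]: E8 ⊕ 40 ⊕ 16 = BE.
P'[4]: 30 ⊕ 7D ⊕ 7D = 30.

P'[0] = 96, P'[1] = 62, P'[2] = 5A, P'[3] = BE, P'[4] = 30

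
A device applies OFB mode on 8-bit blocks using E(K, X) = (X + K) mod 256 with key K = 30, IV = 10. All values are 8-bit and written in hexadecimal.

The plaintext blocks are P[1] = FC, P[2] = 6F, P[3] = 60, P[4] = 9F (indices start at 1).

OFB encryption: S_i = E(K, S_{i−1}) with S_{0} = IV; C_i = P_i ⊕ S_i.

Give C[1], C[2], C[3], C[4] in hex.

C[1]: S = E(K, 10) = 40; FC ⊕ 40 = BC.
C[2]: S = E(K, 40) = 70; 6F ⊕ 70 = 1F.
C[3]: S = E(K, 70) = A0; 60 ⊕ A0 = C0.
C[4]: S = E(K, A0) = D0; 9F ⊕ D0 = 4F.

C[1] = BC, C[2] = 1F, C[3] = C0, C[4] = 4F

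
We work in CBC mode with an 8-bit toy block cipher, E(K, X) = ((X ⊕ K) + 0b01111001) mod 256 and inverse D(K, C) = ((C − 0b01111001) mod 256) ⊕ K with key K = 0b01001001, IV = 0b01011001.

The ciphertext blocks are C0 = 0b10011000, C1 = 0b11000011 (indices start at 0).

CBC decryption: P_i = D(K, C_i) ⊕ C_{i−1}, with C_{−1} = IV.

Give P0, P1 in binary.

P0 = 0b00001111, P1 = 0b10011011

P0: D(K, 0b10011000) = 0b01010110; 0b01010110 ⊕ 0b01011001 = 0b00001111.
P1: D(K, 0b11000011) = 0b00000011; 0b00000011 ⊕ 0b10011000 = 0b10011011.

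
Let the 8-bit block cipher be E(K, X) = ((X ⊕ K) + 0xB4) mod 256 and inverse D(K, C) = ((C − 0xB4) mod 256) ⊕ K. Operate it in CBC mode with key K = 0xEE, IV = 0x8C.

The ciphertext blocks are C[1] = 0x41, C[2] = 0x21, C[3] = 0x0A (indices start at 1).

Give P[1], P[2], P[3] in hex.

P[1] = 0xEF, P[2] = 0xC2, P[3] = 0x99

CBC decryption: P_i = D(K, C_i) ⊕ C_{i−1}, with C_{0} = IV.
P[1]: D(K, 0x41) = 0x63; 0x63 ⊕ 0x8C = 0xEF.
P[2]: D(K, 0x21) = 0x83; 0x83 ⊕ 0x41 = 0xC2.
P[3]: D(K, 0x0A) = 0xB8; 0xB8 ⊕ 0x21 = 0x99.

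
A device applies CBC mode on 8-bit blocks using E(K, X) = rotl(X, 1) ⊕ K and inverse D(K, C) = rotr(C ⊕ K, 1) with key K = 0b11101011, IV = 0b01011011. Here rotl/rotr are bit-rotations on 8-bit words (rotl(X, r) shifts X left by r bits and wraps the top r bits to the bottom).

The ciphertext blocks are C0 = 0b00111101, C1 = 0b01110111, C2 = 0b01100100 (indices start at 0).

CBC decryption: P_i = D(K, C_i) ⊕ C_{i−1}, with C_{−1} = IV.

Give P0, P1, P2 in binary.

P0: D(K, 0b00111101) = 0b01101011; 0b01101011 ⊕ 0b01011011 = 0b00110000.
P1: D(K, 0b01110111) = 0b01001110; 0b01001110 ⊕ 0b00111101 = 0b01110011.
P2: D(K, 0b01100100) = 0b11000111; 0b11000111 ⊕ 0b01110111 = 0b10110000.

P0 = 0b00110000, P1 = 0b01110011, P2 = 0b10110000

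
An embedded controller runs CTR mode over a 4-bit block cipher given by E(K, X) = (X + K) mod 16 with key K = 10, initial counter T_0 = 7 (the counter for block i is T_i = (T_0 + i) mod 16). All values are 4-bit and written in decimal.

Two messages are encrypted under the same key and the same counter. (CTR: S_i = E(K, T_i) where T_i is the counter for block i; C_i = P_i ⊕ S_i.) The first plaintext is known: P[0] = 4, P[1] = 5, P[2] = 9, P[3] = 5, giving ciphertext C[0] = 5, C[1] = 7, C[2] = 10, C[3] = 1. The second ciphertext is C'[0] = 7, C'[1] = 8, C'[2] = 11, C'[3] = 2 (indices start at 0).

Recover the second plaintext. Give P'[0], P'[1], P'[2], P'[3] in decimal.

P'[0] = 6, P'[1] = 10, P'[2] = 8, P'[3] = 6

In CTR with a reused counter, both messages share the same keystream S_i, so C_i ⊕ C'_i = P_i ⊕ P'_i and thus P'_i = P_i ⊕ C_i ⊕ C'_i.
P'[0]: 4 ⊕ 5 ⊕ 7 = 6.
P'[1]: 5 ⊕ 7 ⊕ 8 = 10.
P'[2]: 9 ⊕ 10 ⊕ 11 = 8.
P'[3]: 5 ⊕ 1 ⊕ 2 = 6.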